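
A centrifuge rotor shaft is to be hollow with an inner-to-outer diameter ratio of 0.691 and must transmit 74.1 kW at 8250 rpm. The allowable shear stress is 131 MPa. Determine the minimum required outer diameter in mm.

ω = 2π·8250/60 = 863.9 rad/s, so T = P/ω = 74.1×10³ / 863.9 = 85.77 N·m.
For a hollow shaft with d_i/d_o = 0.691: τ_max = 16T/(π d_o³ (1−k⁴)), so d_o = [16T/(π τ_allow (1−k⁴))]^(1/3) = [16·85.77/(π·1.31×10^8·0.7720)]^(1/3) = 0.01629 m.

16.3 mm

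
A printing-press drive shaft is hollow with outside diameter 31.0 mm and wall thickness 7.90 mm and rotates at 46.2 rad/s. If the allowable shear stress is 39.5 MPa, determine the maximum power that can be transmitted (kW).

10.1 kW

J = π(d_o⁴ − d_i⁴)/32 = π(0.0310⁴ − 0.0152⁴)/32 = 8.543×10^-8 m⁴.
T_max = τ_allow·J/r = 3.95×10^7 × 8.543×10^-8 / 0.0155 = 217.7 N·m.
ω = 46.2 rad/s, so P_max = T_max·ω = 1.006×10^4 W.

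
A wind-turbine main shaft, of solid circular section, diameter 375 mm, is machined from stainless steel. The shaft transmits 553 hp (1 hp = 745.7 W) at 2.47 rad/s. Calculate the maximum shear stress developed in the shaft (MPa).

ω = 2.47 rad/s, so T = P/ω = 553×745.7 / 2.470 = 167000 N·m.
J = πd⁴/32 = π(0.375)⁴/32 = 1.941×10^-3 m⁴.
τ_max = T·r/J = 167000 × 0.188 / 1.941×10^-3 = 1.612×10^7 Pa.

16.1 MPa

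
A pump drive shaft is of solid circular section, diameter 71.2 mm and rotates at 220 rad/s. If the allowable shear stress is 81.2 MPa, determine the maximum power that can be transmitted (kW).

1270 kW

J = πd⁴/32 = π(0.0712)⁴/32 = 2.523×10^-6 m⁴.
T_max = τ_allow·J/r = 8.12×10^7 × 2.523×10^-6 / 0.0356 = 5755 N·m.
ω = 220 rad/s, so P_max = T_max·ω = 1.266×10^6 W.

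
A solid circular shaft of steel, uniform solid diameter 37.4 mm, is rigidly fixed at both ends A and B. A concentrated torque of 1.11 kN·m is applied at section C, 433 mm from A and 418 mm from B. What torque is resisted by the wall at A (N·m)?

With uniform GJ and both ends fixed, compatibility θ_AC = θ_CB gives T_A·a = T_B·b, together with T_A + T_B = T₀.
T_A = T₀·b/(a+b) = 1110·418/851.0 = 545.2 N·m; T_B = 564.8 N·m.

545 N·m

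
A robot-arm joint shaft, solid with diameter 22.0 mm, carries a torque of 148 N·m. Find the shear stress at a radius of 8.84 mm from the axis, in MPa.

J = πd⁴/32 = π(0.0220)⁴/32 = 2.300×10^-8 m⁴.
Shear stress varies linearly with radius: τ = T·r/J = 148.0 × 0.00884 / 2.300×10^-8 = 5.689×10^7 Pa.

56.9 MPa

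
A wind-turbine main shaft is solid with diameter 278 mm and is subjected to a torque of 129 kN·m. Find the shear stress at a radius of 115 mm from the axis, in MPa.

J = πd⁴/32 = π(0.278)⁴/32 = 5.864×10^-4 m⁴.
Shear stress varies linearly with radius: τ = T·r/J = 129000 × 0.115 / 5.864×10^-4 = 2.530×10^7 Pa.

25.3 MPa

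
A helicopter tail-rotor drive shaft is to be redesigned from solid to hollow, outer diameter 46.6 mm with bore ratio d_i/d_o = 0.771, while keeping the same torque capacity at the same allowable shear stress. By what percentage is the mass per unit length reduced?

Equal τ_max and T ⇒ the solid shaft needs d_s³ = d_o³(1−k⁴), so d_s = 46.6·(1−0.771⁴)^(1/3) = 40.30 mm.
Area ratio A_h/A_s = d_o²(1−k²)/d_s² = (1−k²)/(1−k⁴)^(2/3) = 0.5423.
Mass saving = 1 − 0.5423 = 45.8 %.

45.8 %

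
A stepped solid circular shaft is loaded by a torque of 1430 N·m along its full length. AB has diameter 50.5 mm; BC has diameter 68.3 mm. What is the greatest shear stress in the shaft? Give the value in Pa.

5.65e7 Pa

Under the same torque, τ_max = 16T/(πd³) is largest where d is smallest — segment AB (d = 50.5 mm).
τ_max = 16·1430/(π·(0.0505)³) = 5.655×10^7 Pa.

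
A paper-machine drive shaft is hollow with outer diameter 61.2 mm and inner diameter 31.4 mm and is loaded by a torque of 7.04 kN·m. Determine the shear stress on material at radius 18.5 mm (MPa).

102 MPa

J = π(d_o⁴ − d_i⁴)/32 = π(0.0612⁴ − 0.0314⁴)/32 = 1.282×10^-6 m⁴.
Shear stress varies linearly with radius: τ = T·r/J = 7040 × 0.0185 / 1.282×10^-6 = 1.016×10^8 Pa.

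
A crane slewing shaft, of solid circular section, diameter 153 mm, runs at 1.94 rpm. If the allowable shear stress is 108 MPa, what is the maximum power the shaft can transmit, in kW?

J = πd⁴/32 = π(0.153)⁴/32 = 5.380×10^-5 m⁴.
T_max = τ_allow·J/r = 1.08×10^8 × 5.380×10^-5 / 0.0765 = 75950 N·m.
ω = 2π·1.94/60 = 0.2032 rad/s, so P_max = T_max·ω = 1.543×10^4 W.

15.4 kW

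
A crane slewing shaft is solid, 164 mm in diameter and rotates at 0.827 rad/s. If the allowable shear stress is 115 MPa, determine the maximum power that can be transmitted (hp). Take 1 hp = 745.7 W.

110 hp

J = πd⁴/32 = π(0.164)⁴/32 = 7.102×10^-5 m⁴.
T_max = τ_allow·J/r = 1.15×10^8 × 7.102×10^-5 / 0.0820 = 99600 N·m.
ω = 0.827 rad/s, so P_max = T_max·ω = 8.237×10^4 W.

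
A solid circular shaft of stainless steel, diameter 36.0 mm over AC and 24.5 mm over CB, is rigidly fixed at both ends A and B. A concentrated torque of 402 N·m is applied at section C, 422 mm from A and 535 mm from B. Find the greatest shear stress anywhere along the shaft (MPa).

37.5 MPa

Compatibility: T_A·a/J_AC = T_B·b/J_CB with T_A + T_B = T₀.
J_AC = 1.65×10^-7 m⁴, J_CB = 3.54×10^-8 m⁴, so T_A = T₀·(J_AC/a)/((J_AC/a)+(J_CB/b)) = 343.8 N·m, T_B = 58.18 N·m.
τ in each portion: τ_AC = 3.75×10^7 Pa, τ_CB = 2.01×10^7 Pa; maximum is in AC.
τ_max = T_AC·r/J = 343.8·0.0180/1.65×10^-7 = 3.753×10^7 Pa.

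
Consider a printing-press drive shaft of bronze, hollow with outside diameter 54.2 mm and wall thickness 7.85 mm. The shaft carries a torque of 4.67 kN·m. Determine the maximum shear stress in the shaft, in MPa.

200 MPa

J = π(d_o⁴ − d_i⁴)/32 = π(0.0542⁴ − 0.0385⁴)/32 = 6.315×10^-7 m⁴.
τ_max = T·r/J = 4670 × 0.0271 / 6.315×10^-7 = 2.004×10^8 Pa.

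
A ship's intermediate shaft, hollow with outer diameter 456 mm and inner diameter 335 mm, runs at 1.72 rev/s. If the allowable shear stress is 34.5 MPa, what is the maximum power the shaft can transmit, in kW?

J = π(d_o⁴ − d_i⁴)/32 = π(0.456⁴ − 0.335⁴)/32 = 3.008×10^-3 m⁴.
T_max = τ_allow·J/r = 3.45×10^7 × 3.008×10^-3 / 0.228 = 455200 N·m.
ω = 2π·1.72 = 10.81 rad/s, so P_max = T_max·ω = 4.920×10^6 W.

4920 kW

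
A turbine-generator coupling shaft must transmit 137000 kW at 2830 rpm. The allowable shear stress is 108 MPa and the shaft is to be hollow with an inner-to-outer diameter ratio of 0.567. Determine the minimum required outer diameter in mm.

ω = 2π·2830/60 = 296.4 rad/s, so T = P/ω = 137000×10³ / 296.4 = 462300 N·m.
For a hollow shaft with d_i/d_o = 0.567: τ_max = 16T/(π d_o³ (1−k⁴)), so d_o = [16T/(π τ_allow (1−k⁴))]^(1/3) = [16·462300/(π·1.08×10^8·0.8966)]^(1/3) = 0.2897 m.

290 mm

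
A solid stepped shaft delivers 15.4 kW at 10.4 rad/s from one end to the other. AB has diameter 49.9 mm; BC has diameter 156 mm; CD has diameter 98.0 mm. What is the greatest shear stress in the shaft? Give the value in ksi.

ω = 10.4 rad/s, so T = P/ω = 15.4×10³ / 10.40 = 1481 N·m.
Under the same torque, τ_max = 16T/(πd³) is largest where d is smallest — segment AB (d = 49.9 mm).
τ_max = 16·1481/(π·(0.0499)³) = 6.070×10^7 Pa.

8.80 ksi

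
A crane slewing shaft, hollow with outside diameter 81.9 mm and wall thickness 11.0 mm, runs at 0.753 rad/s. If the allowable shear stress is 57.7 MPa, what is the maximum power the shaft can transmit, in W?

3350 W

J = π(d_o⁴ − d_i⁴)/32 = π(0.0819⁴ − 0.0599⁴)/32 = 3.153×10^-6 m⁴.
T_max = τ_allow·J/r = 5.77×10^7 × 3.153×10^-6 / 0.0410 = 4443 N·m.
ω = 0.753 rad/s, so P_max = T_max·ω = 3346 W.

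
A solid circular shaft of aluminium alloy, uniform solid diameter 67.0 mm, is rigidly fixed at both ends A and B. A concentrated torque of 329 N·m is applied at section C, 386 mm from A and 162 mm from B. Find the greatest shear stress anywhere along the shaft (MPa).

With uniform GJ and both ends fixed, compatibility θ_AC = θ_CB gives T_A·a = T_B·b, together with T_A + T_B = T₀.
T_A = T₀·b/(a+b) = 329.0·162/548.0 = 97.26 N·m; T_B = 231.7 N·m.
τ in each portion: τ_AC = 1.65×10^6 Pa, τ_CB = 3.92×10^6 Pa; maximum is in CB.
τ_max = T_CB·r/J = 231.7·0.0335/1.98×10^-6 = 3.924×10^6 Pa.

3.92 MPa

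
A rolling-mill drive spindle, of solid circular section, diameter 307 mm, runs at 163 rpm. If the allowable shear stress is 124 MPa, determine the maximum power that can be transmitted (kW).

J = πd⁴/32 = π(0.307)⁴/32 = 8.721×10^-4 m⁴.
T_max = τ_allow·J/r = 1.24×10^8 × 8.721×10^-4 / 0.153 = 704500 N·m.
ω = 2π·163/60 = 17.07 rad/s, so P_max = T_max·ω = 1.202×10^7 W.

12000 kW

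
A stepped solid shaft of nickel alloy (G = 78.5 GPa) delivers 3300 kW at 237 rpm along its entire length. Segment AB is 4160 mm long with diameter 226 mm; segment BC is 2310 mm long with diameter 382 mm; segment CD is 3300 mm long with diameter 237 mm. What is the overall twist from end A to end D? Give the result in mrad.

47.4 mrad

ω = 2π·237/60 = 24.82 rad/s, so T = P/ω = 3300×10³ / 24.82 = 133000 N·m.
J_AB = π(0.226)⁴/32 = 2.56×10^-4 m⁴; J_BC = π(0.382)⁴/32 = 2.09×10^-3 m⁴; J_CD = π(0.237)⁴/32 = 3.10×10^-4 m⁴.
θ = (T/G)·Σ L_i/J_i = (133000/78.5×10⁹)·(4.16/2.56×10^-4 + 2.31/2.09×10^-3 + 3.30/3.10×10^-4) = 0.04743 rad.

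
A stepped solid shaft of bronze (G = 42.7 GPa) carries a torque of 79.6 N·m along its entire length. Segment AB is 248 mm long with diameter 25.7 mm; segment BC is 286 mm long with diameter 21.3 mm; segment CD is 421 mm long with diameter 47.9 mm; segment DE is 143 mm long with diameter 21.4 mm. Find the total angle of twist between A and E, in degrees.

J_AB = π(0.0257)⁴/32 = 4.28×10^-8 m⁴; J_BC = π(0.0213)⁴/32 = 2.02×10^-8 m⁴; J_CD = π(0.0479)⁴/32 = 5.17×10^-7 m⁴; J_DE = π(0.0214)⁴/32 = 2.06×10^-8 m⁴.
θ = (T/G)·Σ L_i/J_i = (79.60/42.7×10⁹)·(0.248/4.28×10^-8 + 0.286/2.02×10^-8 + 0.421/5.17×10^-7 + 0.143/2.06×10^-8) = 0.05164 rad.

2.96°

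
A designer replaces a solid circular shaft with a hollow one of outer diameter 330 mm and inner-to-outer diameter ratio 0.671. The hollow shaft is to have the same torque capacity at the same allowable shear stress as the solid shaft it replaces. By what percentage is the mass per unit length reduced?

Equal τ_max and T ⇒ the solid shaft needs d_s³ = d_o³(1−k⁴), so d_s = 330·(1−0.671⁴)^(1/3) = 306.0 mm.
Area ratio A_h/A_s = d_o²(1−k²)/d_s² = (1−k²)/(1−k⁴)^(2/3) = 0.6394.
Mass saving = 1 − 0.6394 = 36.1 %.

36.1 %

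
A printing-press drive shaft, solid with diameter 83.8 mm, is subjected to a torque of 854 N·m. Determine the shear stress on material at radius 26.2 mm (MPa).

J = πd⁴/32 = π(0.0838)⁴/32 = 4.841×10^-6 m⁴.
Shear stress varies linearly with radius: τ = T·r/J = 854.0 × 0.0262 / 4.841×10^-6 = 4.622×10^6 Pa.

4.62 MPa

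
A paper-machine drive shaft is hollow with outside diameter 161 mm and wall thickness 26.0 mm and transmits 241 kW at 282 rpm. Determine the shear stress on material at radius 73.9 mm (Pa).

ω = 2π·282/60 = 29.53 rad/s, so T = P/ω = 241×10³ / 29.53 = 8161 N·m.
J = π(d_o⁴ − d_i⁴)/32 = π(0.161⁴ − 0.109⁴)/32 = 5.211×10^-5 m⁴.
Shear stress varies linearly with radius: τ = T·r/J = 8161 × 0.0739 / 5.211×10^-5 = 1.157×10^7 Pa.

1.16e7 Pa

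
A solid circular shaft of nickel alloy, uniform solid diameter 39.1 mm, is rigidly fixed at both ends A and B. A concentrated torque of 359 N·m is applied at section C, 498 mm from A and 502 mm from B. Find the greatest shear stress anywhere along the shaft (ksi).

With uniform GJ and both ends fixed, compatibility θ_AC = θ_CB gives T_A·a = T_B·b, together with T_A + T_B = T₀.
T_A = T₀·b/(a+b) = 359.0·502/1000 = 180.2 N·m; T_B = 178.8 N·m.
τ in each portion: τ_AC = 1.54×10^7 Pa, τ_CB = 1.52×10^7 Pa; maximum is in AC.
τ_max = T_AC·r/J = 180.2·0.0196/2.29×10^-7 = 1.535×10^7 Pa.

2.23 ksi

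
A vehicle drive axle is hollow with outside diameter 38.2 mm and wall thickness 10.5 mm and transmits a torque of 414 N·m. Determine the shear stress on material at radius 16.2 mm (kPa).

J = π(d_o⁴ − d_i⁴)/32 = π(0.0382⁴ − 0.0172⁴)/32 = 2.005×10^-7 m⁴.
Shear stress varies linearly with radius: τ = T·r/J = 414.0 × 0.0162 / 2.005×10^-7 = 3.346×10^7 Pa.

33500 kPa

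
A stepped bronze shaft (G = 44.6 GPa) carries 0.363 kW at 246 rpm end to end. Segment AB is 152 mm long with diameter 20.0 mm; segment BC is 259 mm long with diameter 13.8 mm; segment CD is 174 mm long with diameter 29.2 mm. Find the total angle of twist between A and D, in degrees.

1.54°

ω = 2π·246/60 = 25.76 rad/s, so T = P/ω = 0.363×10³ / 25.76 = 14.09 N·m.
J_AB = π(0.0200)⁴/32 = 1.57×10^-8 m⁴; J_BC = π(0.0138)⁴/32 = 3.56×10^-9 m⁴; J_CD = π(0.0292)⁴/32 = 7.14×10^-8 m⁴.
θ = (T/G)·Σ L_i/J_i = (14.09/44.6×10⁹)·(0.152/1.57×10^-8 + 0.259/3.56×10^-9 + 0.174/7.14×10^-8) = 0.02681 rad.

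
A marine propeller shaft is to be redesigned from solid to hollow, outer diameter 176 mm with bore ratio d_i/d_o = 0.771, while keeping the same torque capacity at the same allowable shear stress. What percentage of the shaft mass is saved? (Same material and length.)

Equal τ_max and T ⇒ the solid shaft needs d_s³ = d_o³(1−k⁴), so d_s = 176·(1−0.771⁴)^(1/3) = 152.2 mm.
Area ratio A_h/A_s = d_o²(1−k²)/d_s² = (1−k²)/(1−k⁴)^(2/3) = 0.5423.
Mass saving = 1 − 0.5423 = 45.8 %.

45.8 %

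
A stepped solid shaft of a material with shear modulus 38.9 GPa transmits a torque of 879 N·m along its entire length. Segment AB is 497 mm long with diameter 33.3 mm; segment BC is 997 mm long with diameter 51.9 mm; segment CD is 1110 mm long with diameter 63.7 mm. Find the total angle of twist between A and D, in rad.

0.140 rad

J_AB = π(0.0333)⁴/32 = 1.21×10^-7 m⁴; J_BC = π(0.0519)⁴/32 = 7.12×10^-7 m⁴; J_CD = π(0.0637)⁴/32 = 1.62×10^-6 m⁴.
θ = (T/G)·Σ L_i/J_i = (879.0/38.9×10⁹)·(0.497/1.21×10^-7 + 0.997/7.12×10^-7 + 1.11/1.62×10^-6) = 0.1402 rad.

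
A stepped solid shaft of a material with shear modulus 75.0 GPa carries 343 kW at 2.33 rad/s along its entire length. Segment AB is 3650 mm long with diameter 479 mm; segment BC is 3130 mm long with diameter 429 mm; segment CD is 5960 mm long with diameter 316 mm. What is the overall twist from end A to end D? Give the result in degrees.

ω = 2.33 rad/s, so T = P/ω = 343×10³ / 2.330 = 147200 N·m.
J_AB = π(0.479)⁴/32 = 5.17×10^-3 m⁴; J_BC = π(0.429)⁴/32 = 3.33×10^-3 m⁴; J_CD = π(0.316)⁴/32 = 9.79×10^-4 m⁴.
θ = (T/G)·Σ L_i/J_i = (147200/75.0×10⁹)·(3.65/5.17×10^-3 + 3.13/3.33×10^-3 + 5.96/9.79×10^-4) = 0.01518 rad.

0.870°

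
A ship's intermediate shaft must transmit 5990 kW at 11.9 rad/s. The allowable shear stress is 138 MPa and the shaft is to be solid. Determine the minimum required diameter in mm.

ω = 11.9 rad/s, so T = P/ω = 5990×10³ / 11.90 = 503400 N·m.
For a solid shaft τ_max = 16T/(πd³), so d = (16T/(π τ_allow))^(1/3) = (16·503400/(π·1.38×10^8))^(1/3) = 0.2648 m.

265 mm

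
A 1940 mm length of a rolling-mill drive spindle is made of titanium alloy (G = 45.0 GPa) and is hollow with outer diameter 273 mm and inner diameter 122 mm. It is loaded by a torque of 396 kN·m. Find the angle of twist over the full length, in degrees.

J = π(d_o⁴ − d_i⁴)/32 = π(0.273⁴ − 0.122⁴)/32 = 5.236×10^-4 m⁴.
θ = T·L/(G·J) = 396000 × 1.94 / (45.0×10⁹ × 5.236×10^-4) = 0.03261 rad.

1.87°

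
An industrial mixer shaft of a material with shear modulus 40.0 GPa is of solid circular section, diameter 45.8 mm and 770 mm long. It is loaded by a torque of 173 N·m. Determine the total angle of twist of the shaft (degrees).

0.442°

J = πd⁴/32 = π(0.0458)⁴/32 = 4.320×10^-7 m⁴.
θ = T·L/(G·J) = 173.0 × 0.770 / (40.0×10⁹ × 4.320×10^-7) = 7.709×10^-3 rad.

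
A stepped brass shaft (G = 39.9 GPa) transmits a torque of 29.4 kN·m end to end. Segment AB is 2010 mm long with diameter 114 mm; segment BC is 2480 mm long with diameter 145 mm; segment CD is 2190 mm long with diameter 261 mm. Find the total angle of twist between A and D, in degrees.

7.73°

J_AB = π(0.114)⁴/32 = 1.66×10^-5 m⁴; J_BC = π(0.145)⁴/32 = 4.34×10^-5 m⁴; J_CD = π(0.261)⁴/32 = 4.56×10^-4 m⁴.
θ = (T/G)·Σ L_i/J_i = (29400/39.9×10⁹)·(2.01/1.66×10^-5 + 2.48/4.34×10^-5 + 2.19/4.56×10^-4) = 0.1350 rad.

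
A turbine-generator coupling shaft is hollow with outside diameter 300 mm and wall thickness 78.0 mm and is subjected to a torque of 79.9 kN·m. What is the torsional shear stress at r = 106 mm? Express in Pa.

J = π(d_o⁴ − d_i⁴)/32 = π(0.300⁴ − 0.144⁴)/32 = 7.530×10^-4 m⁴.
Shear stress varies linearly with radius: τ = T·r/J = 79900 × 0.106 / 7.530×10^-4 = 1.125×10^7 Pa.

1.12e7 Pa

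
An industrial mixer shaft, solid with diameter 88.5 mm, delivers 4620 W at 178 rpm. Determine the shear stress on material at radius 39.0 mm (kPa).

ω = 2π·178/60 = 18.64 rad/s, so T = P/ω = 4620 / 18.64 = 247.9 N·m.
J = πd⁴/32 = π(0.0885)⁴/32 = 6.022×10^-6 m⁴.
Shear stress varies linearly with radius: τ = T·r/J = 247.9 × 0.0390 / 6.022×10^-6 = 1.605×10^6 Pa.

1610 kPa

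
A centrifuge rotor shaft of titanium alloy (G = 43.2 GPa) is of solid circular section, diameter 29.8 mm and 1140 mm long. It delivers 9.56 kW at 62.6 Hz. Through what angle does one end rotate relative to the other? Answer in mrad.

ω = 2π·62.6 = 393.3 rad/s, so T = P/ω = 9.56×10³ / 393.3 = 24.31 N·m.
J = πd⁴/32 = π(0.0298)⁴/32 = 7.742×10^-8 m⁴.
θ = T·L/(G·J) = 24.31 × 1.14 / (43.2×10⁹ × 7.742×10^-8) = 8.284×10^-3 rad.

8.28 mrad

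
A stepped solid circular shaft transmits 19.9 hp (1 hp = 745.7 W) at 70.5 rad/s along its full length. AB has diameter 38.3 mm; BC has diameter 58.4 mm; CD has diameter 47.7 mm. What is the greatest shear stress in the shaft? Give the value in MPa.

19.1 MPa

ω = 70.5 rad/s, so T = P/ω = 19.9×745.7 / 70.50 = 210.5 N·m.
Under the same torque, τ_max = 16T/(πd³) is largest where d is smallest — segment AB (d = 38.3 mm).
τ_max = 16·210.5/(π·(0.0383)³) = 1.908×10^7 Pa.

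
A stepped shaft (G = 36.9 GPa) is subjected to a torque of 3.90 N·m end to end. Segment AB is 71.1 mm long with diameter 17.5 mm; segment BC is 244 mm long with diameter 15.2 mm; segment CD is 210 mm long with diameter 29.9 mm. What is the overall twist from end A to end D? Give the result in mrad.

J_AB = π(0.0175)⁴/32 = 9.21×10^-9 m⁴; J_BC = π(0.0152)⁴/32 = 5.24×10^-9 m⁴; J_CD = π(0.0299)⁴/32 = 7.85×10^-8 m⁴.
θ = (T/G)·Σ L_i/J_i = (3.900/36.9×10⁹)·(0.0711/9.21×10^-9 + 0.244/5.24×10^-9 + 0.210/7.85×10^-8) = 6.020×10^-3 rad.

6.02 mrad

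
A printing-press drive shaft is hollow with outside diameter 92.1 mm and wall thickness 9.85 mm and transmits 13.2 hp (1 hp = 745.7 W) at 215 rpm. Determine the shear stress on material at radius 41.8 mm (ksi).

0.607 ksi

ω = 2π·215/60 = 22.51 rad/s, so T = P/ω = 13.2×745.7 / 22.51 = 437.2 N·m.
J = π(d_o⁴ − d_i⁴)/32 = π(0.0921⁴ − 0.0724⁴)/32 = 4.366×10^-6 m⁴.
Shear stress varies linearly with radius: τ = T·r/J = 437.2 × 0.0418 / 4.366×10^-6 = 4.185×10^6 Pa.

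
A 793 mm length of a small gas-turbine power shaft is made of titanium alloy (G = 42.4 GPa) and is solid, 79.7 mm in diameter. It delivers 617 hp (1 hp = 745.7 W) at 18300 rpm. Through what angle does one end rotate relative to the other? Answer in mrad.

ω = 2π·18300/60 = 1916 rad/s, so T = P/ω = 617×745.7 / 1916 = 240.1 N·m.
J = πd⁴/32 = π(0.0797)⁴/32 = 3.961×10^-6 m⁴.
θ = T·L/(G·J) = 240.1 × 0.793 / (42.4×10⁹ × 3.961×10^-6) = 1.134×10^-3 rad.

1.13 mrad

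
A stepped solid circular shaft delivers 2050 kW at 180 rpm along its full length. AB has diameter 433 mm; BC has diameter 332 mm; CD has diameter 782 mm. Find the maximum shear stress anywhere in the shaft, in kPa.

ω = 2π·180/60 = 18.85 rad/s, so T = P/ω = 2050×10³ / 18.85 = 108800 N·m.
Under the same torque, τ_max = 16T/(πd³) is largest where d is smallest — segment BC (d = 332 mm).
τ_max = 16·108800/(π·(0.332)³) = 1.514×10^7 Pa.

15100 kPa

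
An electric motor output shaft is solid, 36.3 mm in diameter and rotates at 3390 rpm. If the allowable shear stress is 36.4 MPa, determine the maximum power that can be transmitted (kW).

121 kW

J = πd⁴/32 = π(0.0363)⁴/32 = 1.705×10^-7 m⁴.
T_max = τ_allow·J/r = 3.64×10^7 × 1.705×10^-7 / 0.0181 = 341.9 N·m.
ω = 2π·3390/60 = 355.0 rad/s, so P_max = T_max·ω = 1.214×10^5 W.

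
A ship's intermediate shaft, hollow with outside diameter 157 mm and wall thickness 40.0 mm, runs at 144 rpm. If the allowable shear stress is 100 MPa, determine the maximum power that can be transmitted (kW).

1080 kW

J = π(d_o⁴ − d_i⁴)/32 = π(0.157⁴ − 0.0770⁴)/32 = 5.620×10^-5 m⁴.
T_max = τ_allow·J/r = 1.00×10^8 × 5.620×10^-5 / 0.0785 = 71590 N·m.
ω = 2π·144/60 = 15.08 rad/s, so P_max = T_max·ω = 1.080×10^6 W.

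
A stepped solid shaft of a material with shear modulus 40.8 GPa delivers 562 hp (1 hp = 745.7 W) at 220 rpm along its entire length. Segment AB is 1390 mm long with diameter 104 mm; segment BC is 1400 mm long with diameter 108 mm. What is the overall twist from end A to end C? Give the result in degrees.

5.77°

ω = 2π·220/60 = 23.04 rad/s, so T = P/ω = 562×745.7 / 23.04 = 18190 N·m.
J_AB = π(0.104)⁴/32 = 1.15×10^-5 m⁴; J_BC = π(0.108)⁴/32 = 1.34×10^-5 m⁴.
θ = (T/G)·Σ L_i/J_i = (18190/40.8×10⁹)·(1.39/1.15×10^-5 + 1.40/1.34×10^-5) = 0.1007 rad.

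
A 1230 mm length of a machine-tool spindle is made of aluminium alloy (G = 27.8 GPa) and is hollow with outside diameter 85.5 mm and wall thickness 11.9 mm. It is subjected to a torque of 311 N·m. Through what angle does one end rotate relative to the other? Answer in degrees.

0.206°

J = π(d_o⁴ − d_i⁴)/32 = π(0.0855⁴ − 0.0617⁴)/32 = 3.824×10^-6 m⁴.
θ = T·L/(G·J) = 311.0 × 1.23 / (27.8×10⁹ × 3.824×10^-6) = 3.599×10^-3 rad.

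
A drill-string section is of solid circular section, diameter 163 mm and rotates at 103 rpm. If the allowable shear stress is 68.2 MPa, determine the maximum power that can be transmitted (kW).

J = πd⁴/32 = π(0.163)⁴/32 = 6.930×10^-5 m⁴.
T_max = τ_allow·J/r = 6.82×10^7 × 6.930×10^-5 / 0.0815 = 57990 N·m.
ω = 2π·103/60 = 10.79 rad/s, so P_max = T_max·ω = 6.255×10^5 W.

626 kW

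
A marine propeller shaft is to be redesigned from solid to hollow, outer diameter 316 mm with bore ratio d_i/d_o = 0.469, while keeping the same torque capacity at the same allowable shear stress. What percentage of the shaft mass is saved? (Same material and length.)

19.4 %

Equal τ_max and T ⇒ the solid shaft needs d_s³ = d_o³(1−k⁴), so d_s = 316·(1−0.469⁴)^(1/3) = 310.8 mm.
Area ratio A_h/A_s = d_o²(1−k²)/d_s² = (1−k²)/(1−k⁴)^(2/3) = 0.8063.
Mass saving = 1 − 0.8063 = 19.4 %.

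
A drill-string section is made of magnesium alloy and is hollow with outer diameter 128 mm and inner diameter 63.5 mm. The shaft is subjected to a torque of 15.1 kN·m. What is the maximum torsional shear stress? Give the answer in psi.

J = π(d_o⁴ − d_i⁴)/32 = π(0.128⁴ − 0.0635⁴)/32 = 2.476×10^-5 m⁴.
τ_max = T·r/J = 15100 × 0.0640 / 2.476×10^-5 = 3.903×10^7 Pa.

5660 psi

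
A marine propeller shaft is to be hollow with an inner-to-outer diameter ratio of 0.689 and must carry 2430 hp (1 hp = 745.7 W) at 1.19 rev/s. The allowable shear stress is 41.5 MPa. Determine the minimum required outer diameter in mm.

ω = 2π·1.19 = 7.477 rad/s, so T = P/ω = 2430×745.7 / 7.477 = 242400 N·m.
For a hollow shaft with d_i/d_o = 0.689: τ_max = 16T/(π d_o³ (1−k⁴)), so d_o = [16T/(π τ_allow (1−k⁴))]^(1/3) = [16·242400/(π·4.15×10^7·0.7746)]^(1/3) = 0.3374 m.

337 mm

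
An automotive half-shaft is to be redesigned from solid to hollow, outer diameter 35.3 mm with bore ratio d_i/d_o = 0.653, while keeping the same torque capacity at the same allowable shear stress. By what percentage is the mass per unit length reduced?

Equal τ_max and T ⇒ the solid shaft needs d_s³ = d_o³(1−k⁴), so d_s = 35.3·(1−0.653⁴)^(1/3) = 33.02 mm.
Area ratio A_h/A_s = d_o²(1−k²)/d_s² = (1−k²)/(1−k⁴)^(2/3) = 0.6557.
Mass saving = 1 − 0.6557 = 34.4 %.

34.4 %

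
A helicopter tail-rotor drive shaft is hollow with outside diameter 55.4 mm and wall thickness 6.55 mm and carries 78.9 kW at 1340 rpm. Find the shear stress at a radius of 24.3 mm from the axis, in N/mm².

ω = 2π·1340/60 = 140.3 rad/s, so T = P/ω = 78.9×10³ / 140.3 = 562.3 N·m.
J = π(d_o⁴ − d_i⁴)/32 = π(0.0554⁴ − 0.0423⁴)/32 = 6.105×10^-7 m⁴.
Shear stress varies linearly with radius: τ = T·r/J = 562.3 × 0.0243 / 6.105×10^-7 = 2.238×10^7 Pa.

22.4 N/mm²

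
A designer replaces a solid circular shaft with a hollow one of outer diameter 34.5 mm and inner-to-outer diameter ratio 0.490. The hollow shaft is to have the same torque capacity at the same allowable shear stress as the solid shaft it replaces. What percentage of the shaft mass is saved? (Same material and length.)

Equal τ_max and T ⇒ the solid shaft needs d_s³ = d_o³(1−k⁴), so d_s = 34.5·(1−0.490⁴)^(1/3) = 33.82 mm.
Area ratio A_h/A_s = d_o²(1−k²)/d_s² = (1−k²)/(1−k⁴)^(2/3) = 0.7906.
Mass saving = 1 − 0.7906 = 20.9 %.

20.9 %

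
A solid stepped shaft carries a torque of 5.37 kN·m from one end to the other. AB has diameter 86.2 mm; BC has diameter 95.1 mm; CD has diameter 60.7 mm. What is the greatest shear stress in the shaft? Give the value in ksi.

Under the same torque, τ_max = 16T/(πd³) is largest where d is smallest — segment CD (d = 60.7 mm).
τ_max = 16·5370/(π·(0.0607)³) = 1.223×10^8 Pa.

17.7 ksi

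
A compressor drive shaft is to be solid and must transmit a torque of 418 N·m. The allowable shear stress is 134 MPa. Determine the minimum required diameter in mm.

For a solid shaft τ_max = 16T/(πd³), so d = (16T/(π τ_allow))^(1/3) = (16·418.0/(π·1.34×10^8))^(1/3) = 0.02514 m.

25.1 mm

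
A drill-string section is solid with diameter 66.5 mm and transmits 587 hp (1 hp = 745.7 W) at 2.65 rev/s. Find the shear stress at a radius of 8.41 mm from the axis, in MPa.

115 MPa

ω = 2π·2.65 = 16.65 rad/s, so T = P/ω = 587×745.7 / 16.65 = 26290 N·m.
J = πd⁴/32 = π(0.0665)⁴/32 = 1.920×10^-6 m⁴.
Shear stress varies linearly with radius: τ = T·r/J = 26290 × 0.00841 / 1.920×10^-6 = 1.152×10^8 Pa.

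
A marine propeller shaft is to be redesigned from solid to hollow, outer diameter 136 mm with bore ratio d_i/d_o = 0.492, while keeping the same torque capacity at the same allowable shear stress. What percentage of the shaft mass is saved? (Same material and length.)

Equal τ_max and T ⇒ the solid shaft needs d_s³ = d_o³(1−k⁴), so d_s = 136·(1−0.492⁴)^(1/3) = 133.3 mm.
Area ratio A_h/A_s = d_o²(1−k²)/d_s² = (1−k²)/(1−k⁴)^(2/3) = 0.7891.
Mass saving = 1 − 0.7891 = 21.1 %.

21.1 %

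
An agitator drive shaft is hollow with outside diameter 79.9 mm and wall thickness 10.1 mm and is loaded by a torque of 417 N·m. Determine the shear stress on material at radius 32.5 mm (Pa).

4.92e6 Pa

J = π(d_o⁴ − d_i⁴)/32 = π(0.0799⁴ − 0.0597⁴)/32 = 2.754×10^-6 m⁴.
Shear stress varies linearly with radius: τ = T·r/J = 417.0 × 0.0325 / 2.754×10^-6 = 4.921×10^6 Pa.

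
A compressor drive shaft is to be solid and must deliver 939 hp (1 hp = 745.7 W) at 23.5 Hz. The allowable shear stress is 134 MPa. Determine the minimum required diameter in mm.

ω = 2π·23.5 = 147.7 rad/s, so T = P/ω = 939×745.7 / 147.7 = 4742 N·m.
For a solid shaft τ_max = 16T/(πd³), so d = (16T/(π τ_allow))^(1/3) = (16·4742/(π·1.34×10^8))^(1/3) = 0.05649 m.

56.5 mm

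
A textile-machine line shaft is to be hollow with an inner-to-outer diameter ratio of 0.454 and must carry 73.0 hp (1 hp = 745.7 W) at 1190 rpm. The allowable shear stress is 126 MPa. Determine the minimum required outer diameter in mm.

ω = 2π·1190/60 = 124.6 rad/s, so T = P/ω = 73.0×745.7 / 124.6 = 436.8 N·m.
For a hollow shaft with d_i/d_o = 0.454: τ_max = 16T/(π d_o³ (1−k⁴)), so d_o = [16T/(π τ_allow (1−k⁴))]^(1/3) = [16·436.8/(π·1.26×10^8·0.9575)]^(1/3) = 0.02642 m.

26.4 mm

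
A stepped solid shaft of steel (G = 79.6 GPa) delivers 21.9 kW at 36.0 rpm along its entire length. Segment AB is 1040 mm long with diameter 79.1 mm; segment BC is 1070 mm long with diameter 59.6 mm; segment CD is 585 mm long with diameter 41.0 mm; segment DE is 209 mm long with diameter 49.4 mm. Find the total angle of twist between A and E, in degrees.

ω = 2π·36.0/60 = 3.770 rad/s, so T = P/ω = 21.9×10³ / 3.770 = 5809 N·m.
J_AB = π(0.0791)⁴/32 = 3.84×10^-6 m⁴; J_BC = π(0.0596)⁴/32 = 1.24×10^-6 m⁴; J_CD = π(0.0410)⁴/32 = 2.77×10^-7 m⁴; J_DE = π(0.0494)⁴/32 = 5.85×10^-7 m⁴.
θ = (T/G)·Σ L_i/J_i = (5809/79.6×10⁹)·(1.04/3.84×10^-6 + 1.07/1.24×10^-6 + 0.585/2.77×10^-7 + 0.209/5.85×10^-7) = 0.2628 rad.

15.1°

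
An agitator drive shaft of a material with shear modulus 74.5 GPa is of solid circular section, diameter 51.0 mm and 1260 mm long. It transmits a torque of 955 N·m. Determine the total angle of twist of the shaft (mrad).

24.3 mrad

J = πd⁴/32 = π(0.0510)⁴/32 = 6.642×10^-7 m⁴.
θ = T·L/(G·J) = 955.0 × 1.26 / (74.5×10⁹ × 6.642×10^-7) = 0.02432 rad.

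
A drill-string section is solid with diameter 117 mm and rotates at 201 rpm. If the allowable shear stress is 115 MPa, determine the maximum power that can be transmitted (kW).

J = πd⁴/32 = π(0.117)⁴/32 = 1.840×10^-5 m⁴.
T_max = τ_allow·J/r = 1.15×10^8 × 1.840×10^-5 / 0.0585 = 36160 N·m.
ω = 2π·201/60 = 21.05 rad/s, so P_max = T_max·ω = 7.612×10^5 W.

761 kW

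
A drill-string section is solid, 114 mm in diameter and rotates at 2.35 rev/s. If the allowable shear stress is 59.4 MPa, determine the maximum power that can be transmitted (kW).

J = πd⁴/32 = π(0.114)⁴/32 = 1.658×10^-5 m⁴.
T_max = τ_allow·J/r = 5.94×10^7 × 1.658×10^-5 / 0.0570 = 17280 N·m.
ω = 2π·2.35 = 14.77 rad/s, so P_max = T_max·ω = 2.551×10^5 W.

255 kW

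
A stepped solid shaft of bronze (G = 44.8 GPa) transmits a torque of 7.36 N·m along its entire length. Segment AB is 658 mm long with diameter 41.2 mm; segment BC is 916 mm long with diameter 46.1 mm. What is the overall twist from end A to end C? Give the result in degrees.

0.0413°

J_AB = π(0.0412)⁴/32 = 2.83×10^-7 m⁴; J_BC = π(0.0461)⁴/32 = 4.43×10^-7 m⁴.
θ = (T/G)·Σ L_i/J_i = (7.360/44.8×10⁹)·(0.658/2.83×10^-7 + 0.916/4.43×10^-7) = 7.215×10^-4 rad.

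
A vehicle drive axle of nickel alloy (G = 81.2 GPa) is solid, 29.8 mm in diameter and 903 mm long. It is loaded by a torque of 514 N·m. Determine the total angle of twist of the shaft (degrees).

J = πd⁴/32 = π(0.0298)⁴/32 = 7.742×10^-8 m⁴.
θ = T·L/(G·J) = 514.0 × 0.903 / (81.2×10⁹ × 7.742×10^-8) = 0.07383 rad.

4.23°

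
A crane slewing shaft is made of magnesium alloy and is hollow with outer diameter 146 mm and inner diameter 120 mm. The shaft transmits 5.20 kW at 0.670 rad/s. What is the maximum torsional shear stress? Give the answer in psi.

ω = 0.670 rad/s, so T = P/ω = 5.20×10³ / 0.6700 = 7761 N·m.
J = π(d_o⁴ − d_i⁴)/32 = π(0.146⁴ − 0.120⁴)/32 = 2.425×10^-5 m⁴.
τ_max = T·r/J = 7761 × 0.0730 / 2.425×10^-5 = 2.336×10^7 Pa.

3390 psi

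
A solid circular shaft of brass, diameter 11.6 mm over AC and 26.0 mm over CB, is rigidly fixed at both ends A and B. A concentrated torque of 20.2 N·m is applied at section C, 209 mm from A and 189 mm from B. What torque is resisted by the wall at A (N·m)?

0.699 N·m

Compatibility: T_A·a/J_AC = T_B·b/J_CB with T_A + T_B = T₀.
J_AC = 1.78×10^-9 m⁴, J_CB = 4.49×10^-8 m⁴, so T_A = T₀·(J_AC/a)/((J_AC/a)+(J_CB/b)) = 0.6987 N·m, T_B = 19.50 N·m.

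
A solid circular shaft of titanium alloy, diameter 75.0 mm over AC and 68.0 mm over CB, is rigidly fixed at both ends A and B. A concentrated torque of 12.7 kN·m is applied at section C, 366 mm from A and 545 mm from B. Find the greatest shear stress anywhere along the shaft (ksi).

Compatibility: T_A·a/J_AC = T_B·b/J_CB with T_A + T_B = T₀.
J_AC = 3.11×10^-6 m⁴, J_CB = 2.10×10^-6 m⁴, so T_A = T₀·(J_AC/a)/((J_AC/a)+(J_CB/b)) = 8736 N·m, T_B = 3964 N·m.
τ in each portion: τ_AC = 1.05×10^8 Pa, τ_CB = 6.42×10^7 Pa; maximum is in AC.
τ_max = T_AC·r/J = 8736·0.0375/3.11×10^-6 = 1.055×10^8 Pa.

15.3 ksi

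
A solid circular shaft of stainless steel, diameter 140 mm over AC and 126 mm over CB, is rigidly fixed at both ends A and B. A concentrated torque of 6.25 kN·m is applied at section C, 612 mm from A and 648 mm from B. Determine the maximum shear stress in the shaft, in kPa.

Compatibility: T_A·a/J_AC = T_B·b/J_CB with T_A + T_B = T₀.
J_AC = 3.77×10^-5 m⁴, J_CB = 2.47×10^-5 m⁴, so T_A = T₀·(J_AC/a)/((J_AC/a)+(J_CB/b)) = 3859 N·m, T_B = 2391 N·m.
τ in each portion: τ_AC = 7.16×10^6 Pa, τ_CB = 6.09×10^6 Pa; maximum is in AC.
τ_max = T_AC·r/J = 3859·0.0700/3.77×10^-5 = 7.162×10^6 Pa.

7160 kPa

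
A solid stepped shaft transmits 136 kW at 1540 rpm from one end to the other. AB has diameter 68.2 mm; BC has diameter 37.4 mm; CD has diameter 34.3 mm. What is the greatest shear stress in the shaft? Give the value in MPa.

106 MPa

ω = 2π·1540/60 = 161.3 rad/s, so T = P/ω = 136×10³ / 161.3 = 843.3 N·m.
Under the same torque, τ_max = 16T/(πd³) is largest where d is smallest — segment CD (d = 34.3 mm).
τ_max = 16·843.3/(π·(0.0343)³) = 1.064×10^8 Pa.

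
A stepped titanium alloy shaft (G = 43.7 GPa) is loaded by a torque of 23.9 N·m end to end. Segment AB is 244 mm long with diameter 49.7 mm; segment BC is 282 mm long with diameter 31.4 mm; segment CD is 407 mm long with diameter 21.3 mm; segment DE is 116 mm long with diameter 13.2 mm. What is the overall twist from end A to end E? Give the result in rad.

J_AB = π(0.0497)⁴/32 = 5.99×10^-7 m⁴; J_BC = π(0.0314)⁴/32 = 9.54×10^-8 m⁴; J_CD = π(0.0213)⁴/32 = 2.02×10^-8 m⁴; J_DE = π(0.0132)⁴/32 = 2.98×10^-9 m⁴.
θ = (T/G)·Σ L_i/J_i = (23.90/43.7×10⁹)·(0.244/5.99×10^-7 + 0.282/9.54×10^-8 + 0.407/2.02×10^-8 + 0.116/2.98×10^-9) = 0.03414 rad.

0.0341 rad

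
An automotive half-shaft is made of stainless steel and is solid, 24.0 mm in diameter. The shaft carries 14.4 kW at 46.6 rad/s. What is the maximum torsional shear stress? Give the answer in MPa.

114 MPa

ω = 46.6 rad/s, so T = P/ω = 14.4×10³ / 46.60 = 309.0 N·m.
J = πd⁴/32 = π(0.0240)⁴/32 = 3.257×10^-8 m⁴.
τ_max = T·r/J = 309.0 × 0.0120 / 3.257×10^-8 = 1.138×10^8 Pa.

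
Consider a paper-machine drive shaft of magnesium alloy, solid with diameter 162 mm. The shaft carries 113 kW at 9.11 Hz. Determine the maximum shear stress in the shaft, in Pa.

2.36e6 Pa

ω = 2π·9.11 = 57.24 rad/s, so T = P/ω = 113×10³ / 57.24 = 1974 N·m.
J = πd⁴/32 = π(0.162)⁴/32 = 6.762×10^-5 m⁴.
τ_max = T·r/J = 1974 × 0.0810 / 6.762×10^-5 = 2.365×10^6 Pa.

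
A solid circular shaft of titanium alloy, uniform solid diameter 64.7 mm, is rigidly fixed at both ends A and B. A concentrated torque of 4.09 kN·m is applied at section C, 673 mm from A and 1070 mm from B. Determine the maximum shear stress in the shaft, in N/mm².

47.2 N/mm²

With uniform GJ and both ends fixed, compatibility θ_AC = θ_CB gives T_A·a = T_B·b, together with T_A + T_B = T₀.
T_A = T₀·b/(a+b) = 4090·1070/1743 = 2511 N·m; T_B = 1579 N·m.
τ in each portion: τ_AC = 4.72×10^7 Pa, τ_CB = 2.97×10^7 Pa; maximum is in AC.
τ_max = T_AC·r/J = 2511·0.0324/1.72×10^-6 = 4.721×10^7 Pa.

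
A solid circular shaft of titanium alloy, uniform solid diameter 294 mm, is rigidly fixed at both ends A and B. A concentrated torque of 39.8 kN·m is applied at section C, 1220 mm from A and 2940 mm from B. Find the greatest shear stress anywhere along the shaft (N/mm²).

With uniform GJ and both ends fixed, compatibility θ_AC = θ_CB gives T_A·a = T_B·b, together with T_A + T_B = T₀.
T_A = T₀·b/(a+b) = 39800·2940/4160 = 28130 N·m; T_B = 11670 N·m.
τ in each portion: τ_AC = 5.64×10^6 Pa, τ_CB = 2.34×10^6 Pa; maximum is in AC.
τ_max = T_AC·r/J = 28130·0.147/7.33×10^-4 = 5.637×10^6 Pa.

5.64 N/mm²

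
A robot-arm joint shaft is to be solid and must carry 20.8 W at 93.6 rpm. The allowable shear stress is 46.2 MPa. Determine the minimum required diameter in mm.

ω = 2π·93.6/60 = 9.802 rad/s, so T = P/ω = 20.8 / 9.802 = 2.122 N·m.
For a solid shaft τ_max = 16T/(πd³), so d = (16T/(π τ_allow))^(1/3) = (16·2.122/(π·4.62×10^7))^(1/3) = 0.006162 m.

6.16 mm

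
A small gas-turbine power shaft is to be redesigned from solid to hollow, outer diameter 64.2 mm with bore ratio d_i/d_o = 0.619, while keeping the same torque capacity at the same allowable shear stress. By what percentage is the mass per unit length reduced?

Equal τ_max and T ⇒ the solid shaft needs d_s³ = d_o³(1−k⁴), so d_s = 64.2·(1−0.619⁴)^(1/3) = 60.89 mm.
Area ratio A_h/A_s = d_o²(1−k²)/d_s² = (1−k²)/(1−k⁴)^(2/3) = 0.6857.
Mass saving = 1 − 0.6857 = 31.4 %.

31.4 %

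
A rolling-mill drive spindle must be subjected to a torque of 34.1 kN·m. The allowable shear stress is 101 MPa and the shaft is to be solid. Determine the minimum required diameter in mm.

120 mm

For a solid shaft τ_max = 16T/(πd³), so d = (16T/(π τ_allow))^(1/3) = (16·34100/(π·1.01×10^8))^(1/3) = 0.1198 m.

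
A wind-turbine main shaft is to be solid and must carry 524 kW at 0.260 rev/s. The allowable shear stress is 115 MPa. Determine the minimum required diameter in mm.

242 mm

ω = 2π·0.260 = 1.634 rad/s, so T = P/ω = 524×10³ / 1.634 = 320800 N·m.
For a solid shaft τ_max = 16T/(πd³), so d = (16T/(π τ_allow))^(1/3) = (16·320800/(π·1.15×10^8))^(1/3) = 0.2422 m.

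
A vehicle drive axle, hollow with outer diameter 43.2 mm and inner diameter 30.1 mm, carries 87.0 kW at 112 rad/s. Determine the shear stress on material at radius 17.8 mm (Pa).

ω = 112 rad/s, so T = P/ω = 87.0×10³ / 112.0 = 776.8 N·m.
J = π(d_o⁴ − d_i⁴)/32 = π(0.0432⁴ − 0.0301⁴)/32 = 2.613×10^-7 m⁴.
Shear stress varies linearly with radius: τ = T·r/J = 776.8 × 0.0178 / 2.613×10^-7 = 5.291×10^7 Pa.

5.29e7 Pa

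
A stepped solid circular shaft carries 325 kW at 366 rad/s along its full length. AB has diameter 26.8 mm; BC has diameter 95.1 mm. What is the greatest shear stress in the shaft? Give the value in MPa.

ω = 366 rad/s, so T = P/ω = 325×10³ / 366.0 = 888.0 N·m.
Under the same torque, τ_max = 16T/(πd³) is largest where d is smallest — segment AB (d = 26.8 mm).
τ_max = 16·888.0/(π·(0.0268)³) = 2.349×10^8 Pa.

235 MPa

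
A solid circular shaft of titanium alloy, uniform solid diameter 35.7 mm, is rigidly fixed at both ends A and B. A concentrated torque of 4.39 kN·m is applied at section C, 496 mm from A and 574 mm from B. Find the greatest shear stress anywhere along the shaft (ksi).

38.2 ksi

With uniform GJ and both ends fixed, compatibility θ_AC = θ_CB gives T_A·a = T_B·b, together with T_A + T_B = T₀.
T_A = T₀·b/(a+b) = 4390·574/1070 = 2355 N·m; T_B = 2035 N·m.
τ in each portion: τ_AC = 2.64×10^8 Pa, τ_CB = 2.28×10^8 Pa; maximum is in AC.
τ_max = T_AC·r/J = 2355·0.0179/1.59×10^-7 = 2.636×10^8 Pa.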